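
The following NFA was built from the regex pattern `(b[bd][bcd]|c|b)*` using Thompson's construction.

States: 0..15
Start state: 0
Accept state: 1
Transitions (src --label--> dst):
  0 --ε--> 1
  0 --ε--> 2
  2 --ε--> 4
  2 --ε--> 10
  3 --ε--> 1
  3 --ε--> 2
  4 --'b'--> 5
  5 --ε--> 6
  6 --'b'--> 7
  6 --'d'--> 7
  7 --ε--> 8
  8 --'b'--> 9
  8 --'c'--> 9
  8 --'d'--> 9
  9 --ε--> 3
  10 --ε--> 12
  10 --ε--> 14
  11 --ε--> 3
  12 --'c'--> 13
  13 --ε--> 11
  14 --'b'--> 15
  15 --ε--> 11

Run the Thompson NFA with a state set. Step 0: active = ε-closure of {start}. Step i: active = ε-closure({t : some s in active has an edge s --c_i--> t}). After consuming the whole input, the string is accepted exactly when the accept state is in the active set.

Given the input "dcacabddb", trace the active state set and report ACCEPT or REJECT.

S₀ = ε-closure({0}) = {0,1,2,4,10,12,14}
'd' @ 1: {}  — no active states
rest 'cacabddb' ignored (set empty)
after full input: {}  (accept=1 not in)

Answer: REJECT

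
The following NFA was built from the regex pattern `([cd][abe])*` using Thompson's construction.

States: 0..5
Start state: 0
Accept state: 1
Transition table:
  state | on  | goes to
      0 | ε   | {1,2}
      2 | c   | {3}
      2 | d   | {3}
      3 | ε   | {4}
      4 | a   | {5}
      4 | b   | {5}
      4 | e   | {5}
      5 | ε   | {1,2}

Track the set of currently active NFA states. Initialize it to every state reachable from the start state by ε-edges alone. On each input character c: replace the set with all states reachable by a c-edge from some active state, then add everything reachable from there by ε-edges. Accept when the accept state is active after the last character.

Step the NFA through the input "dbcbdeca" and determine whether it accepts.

Answer: ACCEPT

Steps:
initial (ε-close {0}): {0,1,2}
'd' @ 1: {3,4}
'b' @ 2: {1,2,5}  (accept∈set)
'c' @ 3: {3,4}
'b' @ 4: {1,2,5}  (accept∈set)
'd' @ 5: {3,4}
'e' @ 6: {1,2,5}  (accept∈set)
'c' @ 7: {3,4}
'a' @ 8: {1,2,5}  (accept∈set)
final: {1,2,5}; accept 1 in set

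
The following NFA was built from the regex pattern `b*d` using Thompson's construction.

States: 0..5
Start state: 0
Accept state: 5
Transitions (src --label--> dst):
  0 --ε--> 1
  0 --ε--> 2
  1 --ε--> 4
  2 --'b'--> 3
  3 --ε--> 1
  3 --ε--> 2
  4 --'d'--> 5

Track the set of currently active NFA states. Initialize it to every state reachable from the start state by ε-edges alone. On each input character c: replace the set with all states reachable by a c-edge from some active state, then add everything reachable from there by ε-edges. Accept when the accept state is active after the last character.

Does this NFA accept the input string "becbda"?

start: ε-closure({0}) = {0,1,2,4}
'b' @ 1: {1,2,3,4}
'e' @ 2: {}  — no active states
rest 'cbda' ignored (set empty)
after full input: {}  (accept=5 not in)

Answer: REJECT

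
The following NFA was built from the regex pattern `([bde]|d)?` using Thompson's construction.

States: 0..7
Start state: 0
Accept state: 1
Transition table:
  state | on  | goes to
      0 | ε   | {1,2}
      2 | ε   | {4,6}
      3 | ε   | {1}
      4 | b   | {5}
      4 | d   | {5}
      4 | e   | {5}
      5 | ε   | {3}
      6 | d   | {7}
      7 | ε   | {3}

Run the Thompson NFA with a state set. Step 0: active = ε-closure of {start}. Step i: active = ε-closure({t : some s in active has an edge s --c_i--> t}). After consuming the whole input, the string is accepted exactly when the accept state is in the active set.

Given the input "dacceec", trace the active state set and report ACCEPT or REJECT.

Answer: REJECT

Derivation:
initial (ε-close {0}): {0,1,2,4,6}
'd' @ 1: {1,3,5,7}  (accept∈set)
'a' @ 2: {}  — no active states
rest 'cceec' ignored (set empty)
final: {}; accept 1 not in set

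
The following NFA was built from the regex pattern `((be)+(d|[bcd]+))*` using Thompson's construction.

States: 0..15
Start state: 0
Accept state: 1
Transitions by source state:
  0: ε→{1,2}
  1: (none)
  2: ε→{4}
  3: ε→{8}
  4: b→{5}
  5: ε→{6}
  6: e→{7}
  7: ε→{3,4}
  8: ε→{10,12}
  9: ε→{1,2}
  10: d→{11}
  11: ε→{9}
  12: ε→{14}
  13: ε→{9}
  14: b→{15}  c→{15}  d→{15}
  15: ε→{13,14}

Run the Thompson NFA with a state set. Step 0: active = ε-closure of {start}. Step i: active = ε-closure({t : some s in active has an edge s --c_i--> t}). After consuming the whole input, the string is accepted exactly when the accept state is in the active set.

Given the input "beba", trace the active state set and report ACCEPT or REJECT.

S₀ = ε-closure({0}) = {0,1,2,4}
'b' @ 1: {5,6}
'e' @ 2: {3,4,7,8,10,12,14}
'b' @ 3: {1,2,4,5,6,9,13,14,15}  ✓accept
'a' @ 4: {}  — state set empty
end set {} — state 1 not in

Answer: REJECT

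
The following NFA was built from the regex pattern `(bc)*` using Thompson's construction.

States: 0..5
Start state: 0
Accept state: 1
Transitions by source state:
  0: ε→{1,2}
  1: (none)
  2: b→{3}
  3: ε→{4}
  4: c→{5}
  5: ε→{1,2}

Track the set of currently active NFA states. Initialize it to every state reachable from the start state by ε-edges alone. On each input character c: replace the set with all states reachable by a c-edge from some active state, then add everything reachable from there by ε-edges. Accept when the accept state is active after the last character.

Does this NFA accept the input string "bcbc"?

Answer: ACCEPT

Trace:
start: ε-closure({0}) = {0,1,2}
'b' @ 1: {3,4}
'c' @ 2: {1,2,5}  ✓accept
'b' @ 3: {3,4}
'c' @ 4: {1,2,5}  ✓accept
after full input: {1,2,5}  (accept=1 in)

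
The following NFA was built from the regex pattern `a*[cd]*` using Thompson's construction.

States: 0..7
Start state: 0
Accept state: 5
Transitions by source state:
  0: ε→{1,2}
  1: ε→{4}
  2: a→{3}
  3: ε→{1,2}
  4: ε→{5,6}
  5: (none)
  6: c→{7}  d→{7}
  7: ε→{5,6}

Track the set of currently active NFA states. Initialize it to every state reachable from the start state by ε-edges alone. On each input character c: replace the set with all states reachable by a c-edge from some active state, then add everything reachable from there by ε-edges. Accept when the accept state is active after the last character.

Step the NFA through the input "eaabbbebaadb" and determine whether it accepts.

initial (ε-close {0}): {0,1,2,4,5,6}
'e' @ 1: {}  — dead — no transitions
rest 'aabbbebaadb' ignored (set empty)
end set {} — state 5 not in

Answer: REJECT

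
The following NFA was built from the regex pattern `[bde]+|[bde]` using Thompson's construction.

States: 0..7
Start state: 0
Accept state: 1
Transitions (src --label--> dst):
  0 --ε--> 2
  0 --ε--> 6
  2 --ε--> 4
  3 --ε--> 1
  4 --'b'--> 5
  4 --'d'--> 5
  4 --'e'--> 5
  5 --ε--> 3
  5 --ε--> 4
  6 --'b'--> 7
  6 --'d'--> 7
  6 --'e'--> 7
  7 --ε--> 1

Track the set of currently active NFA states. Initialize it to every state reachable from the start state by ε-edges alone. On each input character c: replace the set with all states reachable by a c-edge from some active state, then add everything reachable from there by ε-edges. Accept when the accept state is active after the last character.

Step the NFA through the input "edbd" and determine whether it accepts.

Answer: ACCEPT

Steps:
start: ε-closure({0}) = {0,2,4,6}
'e' @ 1: {1,3,4,5,7}  [accepting]
'd' @ 2: {1,3,4,5}  [accepting]
'b' @ 3: {1,3,4,5}  [accepting]
'd' @ 4: {1,3,4,5}  [accepting]
end set {1,3,4,5} — state 1 in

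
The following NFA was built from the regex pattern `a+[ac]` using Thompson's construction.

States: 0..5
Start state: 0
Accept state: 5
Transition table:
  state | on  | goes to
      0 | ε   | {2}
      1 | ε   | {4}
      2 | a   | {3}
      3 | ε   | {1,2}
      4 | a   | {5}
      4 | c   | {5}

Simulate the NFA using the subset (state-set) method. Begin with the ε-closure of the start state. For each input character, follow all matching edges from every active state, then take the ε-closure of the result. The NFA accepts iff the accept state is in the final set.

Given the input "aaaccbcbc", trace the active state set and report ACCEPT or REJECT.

Answer: REJECT

Steps:
S₀ = ε-closure({0}) = {0,2}
'a' @ 1: {1,2,3,4}
'a' @ 2: {1,2,3,4,5}  (accept∈set)
'a' @ 3: {1,2,3,4,5}  (accept∈set)
'c' @ 4: {5}  (accept∈set)
'c' @ 5: {}  — no active states
rest 'bcbc' ignored (set empty)
final: {}; accept 5 not in set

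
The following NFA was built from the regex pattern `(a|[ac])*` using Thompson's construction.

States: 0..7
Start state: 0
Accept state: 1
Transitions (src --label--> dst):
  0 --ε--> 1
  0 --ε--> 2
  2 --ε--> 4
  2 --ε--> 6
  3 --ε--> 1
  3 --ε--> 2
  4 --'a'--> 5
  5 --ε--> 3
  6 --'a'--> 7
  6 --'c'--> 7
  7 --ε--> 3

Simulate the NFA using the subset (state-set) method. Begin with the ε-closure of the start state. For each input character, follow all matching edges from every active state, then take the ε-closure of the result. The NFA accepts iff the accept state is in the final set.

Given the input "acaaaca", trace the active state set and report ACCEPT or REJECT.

start: ε-closure({0}) = {0,1,2,4,6}
'a' @ 1: {1,2,3,4,5,6,7}  [accepting]
'c' @ 2: {1,2,3,4,6,7}  [accepting]
'a' @ 3: {1,2,3,4,5,6,7}  [accepting]
'a' @ 4: {1,2,3,4,5,6,7}  [accepting]
'a' @ 5: {1,2,3,4,5,6,7}  [accepting]
'c' @ 6: {1,2,3,4,6,7}  [accepting]
'a' @ 7: {1,2,3,4,5,6,7}  [accepting]
after full input: {1,2,3,4,5,6,7}  (accept=1 in)

Answer: ACCEPT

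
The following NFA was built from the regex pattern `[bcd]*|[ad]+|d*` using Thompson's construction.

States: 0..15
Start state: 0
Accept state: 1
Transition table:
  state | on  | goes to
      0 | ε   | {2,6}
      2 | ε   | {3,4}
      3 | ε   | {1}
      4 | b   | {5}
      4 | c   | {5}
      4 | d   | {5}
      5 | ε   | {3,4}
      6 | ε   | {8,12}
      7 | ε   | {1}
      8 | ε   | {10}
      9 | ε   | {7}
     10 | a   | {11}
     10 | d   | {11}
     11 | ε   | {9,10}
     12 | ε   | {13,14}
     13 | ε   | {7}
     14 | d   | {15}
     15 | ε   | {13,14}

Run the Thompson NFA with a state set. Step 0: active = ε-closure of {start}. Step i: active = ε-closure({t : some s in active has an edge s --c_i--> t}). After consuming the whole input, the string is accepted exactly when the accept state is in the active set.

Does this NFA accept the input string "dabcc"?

S₀ = ε-closure({0}) = {0,1,2,3,4,6,7,8,10,12,13,14}
'd' @ 1: {1,3,4,5,7,9,10,11,13,14,15}  [accepting]
'a' @ 2: {1,7,9,10,11}  [accepting]
'b' @ 3: {}  — state set empty
rest 'cc' ignored (set empty)
after full input: {}  (accept=1 not in)

Answer: REJECT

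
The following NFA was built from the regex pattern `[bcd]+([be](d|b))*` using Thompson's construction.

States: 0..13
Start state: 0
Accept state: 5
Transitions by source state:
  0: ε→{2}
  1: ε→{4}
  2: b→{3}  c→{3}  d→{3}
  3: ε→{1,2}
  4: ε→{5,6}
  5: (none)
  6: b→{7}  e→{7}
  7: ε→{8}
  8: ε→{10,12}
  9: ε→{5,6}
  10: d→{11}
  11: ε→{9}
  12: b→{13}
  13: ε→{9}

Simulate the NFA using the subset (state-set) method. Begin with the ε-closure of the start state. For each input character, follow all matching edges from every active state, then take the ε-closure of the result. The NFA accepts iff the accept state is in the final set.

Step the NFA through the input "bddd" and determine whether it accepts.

start: ε-closure({0}) = {0,2}
'b' @ 1: {1,2,3,4,5,6}  [accepting]
'd' @ 2: {1,2,3,4,5,6}  [accepting]
'd' @ 3: {1,2,3,4,5,6}  [accepting]
'd' @ 4: {1,2,3,4,5,6}  [accepting]
final: {1,2,3,4,5,6}; accept 5 in set

Answer: ACCEPT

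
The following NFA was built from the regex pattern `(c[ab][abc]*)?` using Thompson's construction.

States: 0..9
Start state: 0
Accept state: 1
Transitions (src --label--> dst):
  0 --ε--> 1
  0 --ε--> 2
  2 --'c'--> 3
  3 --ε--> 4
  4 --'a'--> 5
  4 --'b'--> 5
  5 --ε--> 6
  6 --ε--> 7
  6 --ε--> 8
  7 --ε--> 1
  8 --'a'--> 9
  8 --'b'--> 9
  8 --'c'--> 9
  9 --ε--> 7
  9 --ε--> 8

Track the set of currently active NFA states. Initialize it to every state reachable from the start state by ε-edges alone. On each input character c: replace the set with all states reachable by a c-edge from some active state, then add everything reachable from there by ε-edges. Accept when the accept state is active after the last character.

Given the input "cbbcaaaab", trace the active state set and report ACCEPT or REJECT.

S₀ = ε-closure({0}) = {0,1,2}
'c' @ 1: {3,4}
'b' @ 2: {1,5,6,7,8}  (accept∈set)
'b' @ 3: {1,7,8,9}  (accept∈set)
'c' @ 4: {1,7,8,9}  (accept∈set)
'a' @ 5: {1,7,8,9}  (accept∈set)
'a' @ 6: {1,7,8,9}  (accept∈set)
'a' @ 7: {1,7,8,9}  (accept∈set)
'a' @ 8: {1,7,8,9}  (accept∈set)
'b' @ 9: {1,7,8,9}  (accept∈set)
after full input: {1,7,8,9}  (accept=1 in)

Answer: ACCEPT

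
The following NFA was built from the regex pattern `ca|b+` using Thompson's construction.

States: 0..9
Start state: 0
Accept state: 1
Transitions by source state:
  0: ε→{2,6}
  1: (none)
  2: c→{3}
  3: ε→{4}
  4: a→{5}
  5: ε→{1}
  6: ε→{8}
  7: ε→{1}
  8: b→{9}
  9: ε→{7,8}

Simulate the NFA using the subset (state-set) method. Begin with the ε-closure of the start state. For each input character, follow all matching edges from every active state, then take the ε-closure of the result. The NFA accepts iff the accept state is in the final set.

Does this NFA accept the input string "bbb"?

Answer: ACCEPT

Steps:
initial (ε-close {0}): {0,2,6,8}
'b' @ 1: {1,7,8,9}  [accepting]
'b' @ 2: {1,7,8,9}  [accepting]
'b' @ 3: {1,7,8,9}  [accepting]
after full input: {1,7,8,9}  (accept=1 in)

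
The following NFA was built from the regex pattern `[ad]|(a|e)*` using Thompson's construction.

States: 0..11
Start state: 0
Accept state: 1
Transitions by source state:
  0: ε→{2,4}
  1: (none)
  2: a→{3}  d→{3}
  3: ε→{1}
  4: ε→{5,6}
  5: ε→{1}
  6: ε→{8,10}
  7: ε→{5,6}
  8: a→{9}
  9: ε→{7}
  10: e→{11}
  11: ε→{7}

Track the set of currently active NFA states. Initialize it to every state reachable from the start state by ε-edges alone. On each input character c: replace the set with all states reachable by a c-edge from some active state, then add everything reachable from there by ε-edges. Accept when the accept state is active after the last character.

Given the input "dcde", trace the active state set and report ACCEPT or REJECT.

Answer: REJECT

Trace:
S₀ = ε-closure({0}) = {0,1,2,4,5,6,8,10}
'd' @ 1: {1,3}  [accepting]
'c' @ 2: {}  — no active states
rest 'de' ignored (set empty)
after full input: {}  (accept=1 not in)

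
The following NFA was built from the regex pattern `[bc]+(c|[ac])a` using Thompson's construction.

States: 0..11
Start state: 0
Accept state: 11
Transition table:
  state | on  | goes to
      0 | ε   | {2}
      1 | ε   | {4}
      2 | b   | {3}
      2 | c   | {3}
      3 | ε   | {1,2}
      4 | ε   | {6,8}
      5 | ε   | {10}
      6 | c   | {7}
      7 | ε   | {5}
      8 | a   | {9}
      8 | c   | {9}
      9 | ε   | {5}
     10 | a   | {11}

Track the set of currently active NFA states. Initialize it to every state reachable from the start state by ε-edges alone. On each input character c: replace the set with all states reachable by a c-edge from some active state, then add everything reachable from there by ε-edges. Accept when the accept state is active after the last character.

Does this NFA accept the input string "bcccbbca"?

Answer: ACCEPT

Trace:
initial (ε-close {0}): {0,2}
'b' @ 1: {1,2,3,4,6,8}
'c' @ 2: {1,2,3,4,5,6,7,8,9,10}
'c' @ 3: {1,2,3,4,5,6,7,8,9,10}
'c' @ 4: {1,2,3,4,5,6,7,8,9,10}
'b' @ 5: {1,2,3,4,6,8}
'b' @ 6: {1,2,3,4,6,8}
'c' @ 7: {1,2,3,4,5,6,7,8,9,10}
'a' @ 8: {5,9,10,11}  (accept∈set)
end set {5,9,10,11} — state 11 in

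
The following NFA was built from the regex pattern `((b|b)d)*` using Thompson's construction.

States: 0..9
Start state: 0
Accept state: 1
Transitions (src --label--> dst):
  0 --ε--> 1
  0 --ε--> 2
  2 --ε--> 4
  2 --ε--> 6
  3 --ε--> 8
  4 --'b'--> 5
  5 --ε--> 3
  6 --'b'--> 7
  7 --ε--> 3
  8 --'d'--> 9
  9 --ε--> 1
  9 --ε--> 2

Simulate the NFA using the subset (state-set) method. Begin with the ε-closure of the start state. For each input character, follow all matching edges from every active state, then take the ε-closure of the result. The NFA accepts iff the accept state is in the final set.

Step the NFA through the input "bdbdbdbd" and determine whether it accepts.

initial (ε-close {0}): {0,1,2,4,6}
'b' @ 1: {3,5,7,8}
'd' @ 2: {1,2,4,6,9}  [accepting]
'b' @ 3: {3,5,7,8}
'd' @ 4: {1,2,4,6,9}  [accepting]
'b' @ 5: {3,5,7,8}
'd' @ 6: {1,2,4,6,9}  [accepting]
'b' @ 7: {3,5,7,8}
'd' @ 8: {1,2,4,6,9}  [accepting]
final: {1,2,4,6,9}; accept 1 in set

Answer: ACCEPT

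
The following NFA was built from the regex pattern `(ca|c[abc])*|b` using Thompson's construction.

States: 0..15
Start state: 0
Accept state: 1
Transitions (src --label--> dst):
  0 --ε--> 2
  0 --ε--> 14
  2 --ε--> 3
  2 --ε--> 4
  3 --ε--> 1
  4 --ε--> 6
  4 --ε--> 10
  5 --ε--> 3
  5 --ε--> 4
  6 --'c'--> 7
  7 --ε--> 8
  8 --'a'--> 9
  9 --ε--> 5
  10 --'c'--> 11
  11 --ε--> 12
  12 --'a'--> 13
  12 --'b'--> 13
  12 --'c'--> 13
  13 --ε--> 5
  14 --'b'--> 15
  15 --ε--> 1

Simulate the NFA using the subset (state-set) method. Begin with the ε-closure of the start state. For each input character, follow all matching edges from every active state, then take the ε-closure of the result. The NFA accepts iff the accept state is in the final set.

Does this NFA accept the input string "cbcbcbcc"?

initial (ε-close {0}): {0,1,2,3,4,6,10,14}
'c' @ 1: {7,8,11,12}
'b' @ 2: {1,3,4,5,6,10,13}  (accept∈set)
'c' @ 3: {7,8,11,12}
'b' @ 4: {1,3,4,5,6,10,13}  (accept∈set)
'c' @ 5: {7,8,11,12}
'b' @ 6: {1,3,4,5,6,10,13}  (accept∈set)
'c' @ 7: {7,8,11,12}
'c' @ 8: {1,3,4,5,6,10,13}  (accept∈set)
end set {1,3,4,5,6,10,13} — state 1 in

Answer: ACCEPT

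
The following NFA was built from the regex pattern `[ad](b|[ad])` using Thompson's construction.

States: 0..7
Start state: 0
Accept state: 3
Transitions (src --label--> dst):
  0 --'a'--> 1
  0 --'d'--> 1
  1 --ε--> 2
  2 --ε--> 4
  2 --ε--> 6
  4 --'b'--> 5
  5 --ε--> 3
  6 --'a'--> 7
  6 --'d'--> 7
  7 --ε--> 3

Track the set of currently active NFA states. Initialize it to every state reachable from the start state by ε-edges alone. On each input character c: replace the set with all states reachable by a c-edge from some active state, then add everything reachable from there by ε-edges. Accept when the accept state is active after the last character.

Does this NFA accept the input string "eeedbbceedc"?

Answer: REJECT

Steps:
initial (ε-close {0}): {0}
'e' @ 1: {}  — no active states
rest 'eedbbceedc' ignored (set empty)
end set {} — state 3 not in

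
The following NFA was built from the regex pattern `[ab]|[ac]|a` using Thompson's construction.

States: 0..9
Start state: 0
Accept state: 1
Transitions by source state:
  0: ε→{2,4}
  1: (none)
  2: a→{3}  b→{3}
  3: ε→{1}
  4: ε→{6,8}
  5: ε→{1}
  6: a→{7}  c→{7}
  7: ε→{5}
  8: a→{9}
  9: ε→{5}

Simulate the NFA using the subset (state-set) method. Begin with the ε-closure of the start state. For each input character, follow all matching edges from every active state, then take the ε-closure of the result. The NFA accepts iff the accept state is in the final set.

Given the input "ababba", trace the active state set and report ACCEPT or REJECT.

Answer: REJECT

Derivation:
start: ε-closure({0}) = {0,2,4,6,8}
'a' @ 1: {1,3,5,7,9}  ✓accept
'b' @ 2: {}  — dead — no transitions
rest 'abba' ignored (set empty)
final: {}; accept 1 not in set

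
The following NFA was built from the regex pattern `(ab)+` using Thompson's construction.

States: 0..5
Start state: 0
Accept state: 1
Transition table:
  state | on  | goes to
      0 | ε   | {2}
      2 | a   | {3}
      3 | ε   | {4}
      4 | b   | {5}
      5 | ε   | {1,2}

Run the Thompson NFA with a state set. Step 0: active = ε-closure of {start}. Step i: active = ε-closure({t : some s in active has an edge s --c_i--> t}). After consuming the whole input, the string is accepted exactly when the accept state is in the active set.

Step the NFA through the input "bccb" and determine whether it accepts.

S₀ = ε-closure({0}) = {0,2}
'b' @ 1: {}  — no active states
rest 'ccb' ignored (set empty)
final: {}; accept 1 not in set

Answer: REJECT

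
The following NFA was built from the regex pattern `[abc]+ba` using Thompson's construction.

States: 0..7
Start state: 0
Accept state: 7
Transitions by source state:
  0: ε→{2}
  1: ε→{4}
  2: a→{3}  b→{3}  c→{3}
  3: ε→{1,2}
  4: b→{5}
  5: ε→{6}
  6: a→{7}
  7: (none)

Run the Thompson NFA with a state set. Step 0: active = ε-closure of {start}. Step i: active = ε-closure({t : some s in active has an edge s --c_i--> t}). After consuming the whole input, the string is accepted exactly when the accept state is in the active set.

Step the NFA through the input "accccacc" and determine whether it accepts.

initial (ε-close {0}): {0,2}
'a' @ 1: {1,2,3,4}
'c' @ 2: {1,2,3,4}
'c' @ 3: {1,2,3,4}
'c' @ 4: {1,2,3,4}
'c' @ 5: {1,2,3,4}
'a' @ 6: {1,2,3,4}
'c' @ 7: {1,2,3,4}
'c' @ 8: {1,2,3,4}
after full input: {1,2,3,4}  (accept=7 not in)

Answer: REJECT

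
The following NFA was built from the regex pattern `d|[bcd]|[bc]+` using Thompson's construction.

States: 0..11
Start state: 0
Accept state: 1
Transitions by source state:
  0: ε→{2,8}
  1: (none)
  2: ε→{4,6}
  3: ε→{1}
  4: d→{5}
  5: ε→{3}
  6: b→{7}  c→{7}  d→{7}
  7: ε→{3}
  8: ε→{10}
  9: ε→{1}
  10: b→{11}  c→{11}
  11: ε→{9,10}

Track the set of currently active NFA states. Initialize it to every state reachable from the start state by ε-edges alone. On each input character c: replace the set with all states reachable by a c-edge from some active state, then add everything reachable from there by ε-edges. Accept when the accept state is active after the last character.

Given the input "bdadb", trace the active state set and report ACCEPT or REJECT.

S₀ = ε-closure({0}) = {0,2,4,6,8,10}
'b' @ 1: {1,3,7,9,10,11}  (accept∈set)
'd' @ 2: {}  — no active states
rest 'adb' ignored (set empty)
after full input: {}  (accept=1 not in)

Answer: REJECT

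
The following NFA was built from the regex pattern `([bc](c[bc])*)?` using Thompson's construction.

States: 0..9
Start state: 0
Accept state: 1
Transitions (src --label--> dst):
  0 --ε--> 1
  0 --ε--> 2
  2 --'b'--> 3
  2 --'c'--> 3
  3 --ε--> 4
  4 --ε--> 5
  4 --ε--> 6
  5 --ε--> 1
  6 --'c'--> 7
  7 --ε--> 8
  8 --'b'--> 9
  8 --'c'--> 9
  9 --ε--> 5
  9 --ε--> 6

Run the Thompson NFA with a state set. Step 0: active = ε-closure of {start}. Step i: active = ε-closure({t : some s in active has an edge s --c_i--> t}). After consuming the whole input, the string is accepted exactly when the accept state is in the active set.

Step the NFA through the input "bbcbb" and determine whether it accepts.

Answer: REJECT

Derivation:
initial (ε-close {0}): {0,1,2}
'b' @ 1: {1,3,4,5,6}  ✓accept
'b' @ 2: {}  — dead — no transitions
rest 'cbb' ignored (set empty)
final: {}; accept 1 not in set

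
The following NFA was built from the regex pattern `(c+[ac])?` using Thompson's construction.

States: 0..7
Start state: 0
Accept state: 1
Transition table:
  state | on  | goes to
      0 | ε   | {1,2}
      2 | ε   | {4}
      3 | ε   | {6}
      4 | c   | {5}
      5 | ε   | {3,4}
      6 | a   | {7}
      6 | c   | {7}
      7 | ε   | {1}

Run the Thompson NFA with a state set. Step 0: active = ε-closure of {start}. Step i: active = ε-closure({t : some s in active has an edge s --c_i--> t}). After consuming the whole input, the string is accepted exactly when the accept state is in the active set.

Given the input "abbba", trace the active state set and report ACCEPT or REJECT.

Answer: REJECT

Trace:
start: ε-closure({0}) = {0,1,2,4}
'a' @ 1: {}  — no active states
rest 'bbba' ignored (set empty)
after full input: {}  (accept=1 not in)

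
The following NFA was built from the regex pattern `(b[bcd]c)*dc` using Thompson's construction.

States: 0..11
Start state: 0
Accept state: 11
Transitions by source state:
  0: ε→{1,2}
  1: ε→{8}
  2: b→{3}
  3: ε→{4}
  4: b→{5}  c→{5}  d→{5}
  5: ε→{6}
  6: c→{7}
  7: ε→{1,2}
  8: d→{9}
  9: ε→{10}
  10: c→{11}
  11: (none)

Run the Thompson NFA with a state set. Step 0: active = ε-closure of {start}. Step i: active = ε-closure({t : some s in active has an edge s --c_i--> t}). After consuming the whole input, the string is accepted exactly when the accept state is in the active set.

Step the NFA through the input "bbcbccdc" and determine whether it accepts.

initial (ε-close {0}): {0,1,2,8}
'b' @ 1: {3,4}
'b' @ 2: {5,6}
'c' @ 3: {1,2,7,8}
'b' @ 4: {3,4}
'c' @ 5: {5,6}
'c' @ 6: {1,2,7,8}
'd' @ 7: {9,10}
'c' @ 8: {11}  (accept∈set)
after full input: {11}  (accept=11 in)

Answer: ACCEPT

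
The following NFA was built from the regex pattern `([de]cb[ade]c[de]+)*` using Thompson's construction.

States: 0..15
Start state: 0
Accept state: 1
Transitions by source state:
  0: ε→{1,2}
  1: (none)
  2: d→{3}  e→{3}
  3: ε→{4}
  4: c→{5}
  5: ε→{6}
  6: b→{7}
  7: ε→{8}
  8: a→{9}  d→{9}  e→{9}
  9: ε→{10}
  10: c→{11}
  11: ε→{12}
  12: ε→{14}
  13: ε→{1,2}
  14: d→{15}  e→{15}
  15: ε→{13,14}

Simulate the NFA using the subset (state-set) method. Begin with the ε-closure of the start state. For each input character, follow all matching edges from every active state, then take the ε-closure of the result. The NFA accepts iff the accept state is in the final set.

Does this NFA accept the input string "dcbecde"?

Answer: ACCEPT

Steps:
initial (ε-close {0}): {0,1,2}
'd' @ 1: {3,4}
'c' @ 2: {5,6}
'b' @ 3: {7,8}
'e' @ 4: {9,10}
'c' @ 5: {11,12,14}
'd' @ 6: {1,2,13,14,15}  (accept∈set)
'e' @ 7: {1,2,3,4,13,14,15}  (accept∈set)
final: {1,2,3,4,13,14,15}; accept 1 in set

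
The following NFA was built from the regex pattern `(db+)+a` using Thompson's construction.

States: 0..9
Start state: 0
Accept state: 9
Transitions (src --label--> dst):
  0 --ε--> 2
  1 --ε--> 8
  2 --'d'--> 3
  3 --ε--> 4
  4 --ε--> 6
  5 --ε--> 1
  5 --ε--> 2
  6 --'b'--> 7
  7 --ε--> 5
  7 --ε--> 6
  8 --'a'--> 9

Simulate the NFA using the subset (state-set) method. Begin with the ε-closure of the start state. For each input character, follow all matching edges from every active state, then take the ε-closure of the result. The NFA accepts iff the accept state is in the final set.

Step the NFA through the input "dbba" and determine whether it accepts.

Answer: ACCEPT

Derivation:
initial (ε-close {0}): {0,2}
'd' @ 1: {3,4,6}
'b' @ 2: {1,2,5,6,7,8}
'b' @ 3: {1,2,5,6,7,8}
'a' @ 4: {9}  [accepting]
after full input: {9}  (accept=9 in)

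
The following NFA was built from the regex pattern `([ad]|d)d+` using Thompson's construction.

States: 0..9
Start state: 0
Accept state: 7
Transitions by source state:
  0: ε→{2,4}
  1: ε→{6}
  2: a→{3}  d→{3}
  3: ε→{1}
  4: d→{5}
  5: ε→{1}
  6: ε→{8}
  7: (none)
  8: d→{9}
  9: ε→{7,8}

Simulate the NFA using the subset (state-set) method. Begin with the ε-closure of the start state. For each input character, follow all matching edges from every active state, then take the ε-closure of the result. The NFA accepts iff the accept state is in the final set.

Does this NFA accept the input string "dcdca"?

Answer: REJECT

Steps:
initial (ε-close {0}): {0,2,4}
'd' @ 1: {1,3,5,6,8}
'c' @ 2: {}  — no active states
rest 'dca' ignored (set empty)
final: {}; accept 7 not in set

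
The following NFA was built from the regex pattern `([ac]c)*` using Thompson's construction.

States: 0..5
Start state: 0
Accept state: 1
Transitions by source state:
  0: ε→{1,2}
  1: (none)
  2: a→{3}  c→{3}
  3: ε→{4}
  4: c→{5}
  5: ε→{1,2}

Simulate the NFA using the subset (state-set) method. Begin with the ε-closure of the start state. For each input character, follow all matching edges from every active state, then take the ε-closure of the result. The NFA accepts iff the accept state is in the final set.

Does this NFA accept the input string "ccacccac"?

Answer: ACCEPT

Derivation:
S₀ = ε-closure({0}) = {0,1,2}
'c' @ 1: {3,4}
'c' @ 2: {1,2,5}  [accepting]
'a' @ 3: {3,4}
'c' @ 4: {1,2,5}  [accepting]
'c' @ 5: {3,4}
'c' @ 6: {1,2,5}  [accepting]
'a' @ 7: {3,4}
'c' @ 8: {1,2,5}  [accepting]
after full input: {1,2,5}  (accept=1 in)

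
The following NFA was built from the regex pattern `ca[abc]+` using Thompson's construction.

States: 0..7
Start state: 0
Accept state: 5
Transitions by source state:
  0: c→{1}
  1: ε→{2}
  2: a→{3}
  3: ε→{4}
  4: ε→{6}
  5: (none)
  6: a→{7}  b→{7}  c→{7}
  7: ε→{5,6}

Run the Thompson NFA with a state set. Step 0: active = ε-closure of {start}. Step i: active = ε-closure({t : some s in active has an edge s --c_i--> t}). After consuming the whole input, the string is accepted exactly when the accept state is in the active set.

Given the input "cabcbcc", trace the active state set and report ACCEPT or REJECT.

Answer: ACCEPT

Steps:
start: ε-closure({0}) = {0}
'c' @ 1: {1,2}
'a' @ 2: {3,4,6}
'b' @ 3: {5,6,7}  ✓accept
'c' @ 4: {5,6,7}  ✓accept
'b' @ 5: {5,6,7}  ✓accept
'c' @ 6: {5,6,7}  ✓accept
'c' @ 7: {5,6,7}  ✓accept
after full input: {5,6,7}  (accept=5 in)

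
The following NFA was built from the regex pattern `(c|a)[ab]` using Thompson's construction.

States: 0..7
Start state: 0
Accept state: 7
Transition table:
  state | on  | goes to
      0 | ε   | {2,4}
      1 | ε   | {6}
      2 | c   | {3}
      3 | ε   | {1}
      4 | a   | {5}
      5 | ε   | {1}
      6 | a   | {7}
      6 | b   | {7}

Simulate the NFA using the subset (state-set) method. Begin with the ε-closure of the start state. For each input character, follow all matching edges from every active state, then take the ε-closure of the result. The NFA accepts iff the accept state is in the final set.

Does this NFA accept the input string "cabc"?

S₀ = ε-closure({0}) = {0,2,4}
'c' @ 1: {1,3,6}
'a' @ 2: {7}  [accepting]
'b' @ 3: {}  — dead — no transitions
rest 'c' ignored (set empty)
after full input: {}  (accept=7 not in)

Answer: REJECT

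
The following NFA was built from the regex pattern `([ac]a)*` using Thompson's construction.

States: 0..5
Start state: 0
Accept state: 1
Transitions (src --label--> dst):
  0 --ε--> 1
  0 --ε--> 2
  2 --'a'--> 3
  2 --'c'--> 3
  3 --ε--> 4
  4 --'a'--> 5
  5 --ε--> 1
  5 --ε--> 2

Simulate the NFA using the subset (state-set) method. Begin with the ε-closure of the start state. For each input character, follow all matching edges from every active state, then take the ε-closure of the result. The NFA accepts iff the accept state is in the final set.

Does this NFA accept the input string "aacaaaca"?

Answer: ACCEPT

Derivation:
start: ε-closure({0}) = {0,1,2}
'a' @ 1: {3,4}
'a' @ 2: {1,2,5}  ✓accept
'c' @ 3: {3,4}
'a' @ 4: {1,2,5}  ✓accept
'a' @ 5: {3,4}
'a' @ 6: {1,2,5}  ✓accept
'c' @ 7: {3,4}
'a' @ 8: {1,2,5}  ✓accept
after full input: {1,2,5}  (accept=1 in)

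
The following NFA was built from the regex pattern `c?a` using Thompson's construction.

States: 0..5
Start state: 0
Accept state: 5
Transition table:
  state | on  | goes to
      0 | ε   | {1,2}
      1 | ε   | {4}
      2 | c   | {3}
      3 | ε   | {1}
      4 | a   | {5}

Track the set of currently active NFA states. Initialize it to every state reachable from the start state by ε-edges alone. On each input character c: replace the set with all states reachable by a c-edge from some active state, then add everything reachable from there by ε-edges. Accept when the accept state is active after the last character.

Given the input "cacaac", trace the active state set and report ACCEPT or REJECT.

initial (ε-close {0}): {0,1,2,4}
'c' @ 1: {1,3,4}
'a' @ 2: {5}  [accepting]
'c' @ 3: {}  — state set empty
rest 'aac' ignored (set empty)
final: {}; accept 5 not in set

Answer: REJECT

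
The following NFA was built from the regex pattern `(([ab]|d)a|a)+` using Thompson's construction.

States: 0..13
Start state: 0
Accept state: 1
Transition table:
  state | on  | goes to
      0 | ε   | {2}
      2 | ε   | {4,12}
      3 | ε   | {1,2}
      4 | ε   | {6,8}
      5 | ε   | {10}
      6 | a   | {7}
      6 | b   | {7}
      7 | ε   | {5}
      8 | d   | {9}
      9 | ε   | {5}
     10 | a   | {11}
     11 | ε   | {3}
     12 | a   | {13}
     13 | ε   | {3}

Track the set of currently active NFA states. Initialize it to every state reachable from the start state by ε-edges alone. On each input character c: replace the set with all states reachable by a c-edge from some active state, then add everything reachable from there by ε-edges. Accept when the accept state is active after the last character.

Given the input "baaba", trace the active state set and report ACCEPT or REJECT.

start: ε-closure({0}) = {0,2,4,6,8,12}
'b' @ 1: {5,7,10}
'a' @ 2: {1,2,3,4,6,8,11,12}  ✓accept
'a' @ 3: {1,2,3,4,5,6,7,8,10,12,13}  ✓accept
'b' @ 4: {5,7,10}
'a' @ 5: {1,2,3,4,6,8,11,12}  ✓accept
end set {1,2,3,4,6,8,11,12} — state 1 in

Answer: ACCEPT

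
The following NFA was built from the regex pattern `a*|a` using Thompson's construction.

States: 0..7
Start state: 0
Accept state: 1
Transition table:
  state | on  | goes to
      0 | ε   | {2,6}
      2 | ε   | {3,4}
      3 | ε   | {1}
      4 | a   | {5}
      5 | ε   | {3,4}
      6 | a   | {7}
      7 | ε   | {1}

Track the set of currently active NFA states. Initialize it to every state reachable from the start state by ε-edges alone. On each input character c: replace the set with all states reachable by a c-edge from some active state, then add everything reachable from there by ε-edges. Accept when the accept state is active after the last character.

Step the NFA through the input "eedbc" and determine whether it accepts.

initial (ε-close {0}): {0,1,2,3,4,6}
'e' @ 1: {}  — no active states
rest 'edbc' ignored (set empty)
final: {}; accept 1 not in set

Answer: REJECT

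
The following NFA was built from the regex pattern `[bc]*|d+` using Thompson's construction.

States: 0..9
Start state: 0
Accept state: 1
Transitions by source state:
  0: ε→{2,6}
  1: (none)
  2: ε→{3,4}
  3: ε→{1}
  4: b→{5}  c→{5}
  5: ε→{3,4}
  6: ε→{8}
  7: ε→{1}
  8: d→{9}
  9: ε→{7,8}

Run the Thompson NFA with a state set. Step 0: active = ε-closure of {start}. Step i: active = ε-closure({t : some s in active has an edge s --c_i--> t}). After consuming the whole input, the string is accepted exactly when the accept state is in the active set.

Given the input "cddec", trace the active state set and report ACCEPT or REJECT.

Answer: REJECT

Steps:
S₀ = ε-closure({0}) = {0,1,2,3,4,6,8}
'c' @ 1: {1,3,4,5}  ✓accept
'd' @ 2: {}  — no active states
rest 'dec' ignored (set empty)
after full input: {}  (accept=1 not in)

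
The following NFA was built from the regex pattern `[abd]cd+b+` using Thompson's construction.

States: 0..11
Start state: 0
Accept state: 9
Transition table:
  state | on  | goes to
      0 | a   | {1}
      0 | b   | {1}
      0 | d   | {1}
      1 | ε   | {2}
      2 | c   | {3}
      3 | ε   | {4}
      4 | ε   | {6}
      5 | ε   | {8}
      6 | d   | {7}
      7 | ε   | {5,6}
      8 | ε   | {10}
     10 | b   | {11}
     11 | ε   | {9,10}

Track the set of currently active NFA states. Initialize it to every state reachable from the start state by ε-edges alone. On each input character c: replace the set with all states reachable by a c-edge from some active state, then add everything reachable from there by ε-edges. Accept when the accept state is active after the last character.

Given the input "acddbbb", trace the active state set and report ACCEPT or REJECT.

start: ε-closure({0}) = {0}
'a' @ 1: {1,2}
'c' @ 2: {3,4,6}
'd' @ 3: {5,6,7,8,10}
'd' @ 4: {5,6,7,8,10}
'b' @ 5: {9,10,11}  (accept∈set)
'b' @ 6: {9,10,11}  (accept∈set)
'b' @ 7: {9,10,11}  (accept∈set)
after full input: {9,10,11}  (accept=9 in)

Answer: ACCEPT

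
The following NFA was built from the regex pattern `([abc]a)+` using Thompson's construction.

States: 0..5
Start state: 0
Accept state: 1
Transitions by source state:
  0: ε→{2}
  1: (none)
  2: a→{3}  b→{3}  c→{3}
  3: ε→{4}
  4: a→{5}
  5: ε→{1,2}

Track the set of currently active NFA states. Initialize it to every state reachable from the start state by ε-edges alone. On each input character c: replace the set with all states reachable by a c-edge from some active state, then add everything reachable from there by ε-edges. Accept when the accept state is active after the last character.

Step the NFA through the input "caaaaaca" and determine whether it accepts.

S₀ = ε-closure({0}) = {0,2}
'c' @ 1: {3,4}
'a' @ 2: {1,2,5}  (accept∈set)
'a' @ 3: {3,4}
'a' @ 4: {1,2,5}  (accept∈set)
'a' @ 5: {3,4}
'a' @ 6: {1,2,5}  (accept∈set)
'c' @ 7: {3,4}
'a' @ 8: {1,2,5}  (accept∈set)
final: {1,2,5}; accept 1 in set

Answer: ACCEPT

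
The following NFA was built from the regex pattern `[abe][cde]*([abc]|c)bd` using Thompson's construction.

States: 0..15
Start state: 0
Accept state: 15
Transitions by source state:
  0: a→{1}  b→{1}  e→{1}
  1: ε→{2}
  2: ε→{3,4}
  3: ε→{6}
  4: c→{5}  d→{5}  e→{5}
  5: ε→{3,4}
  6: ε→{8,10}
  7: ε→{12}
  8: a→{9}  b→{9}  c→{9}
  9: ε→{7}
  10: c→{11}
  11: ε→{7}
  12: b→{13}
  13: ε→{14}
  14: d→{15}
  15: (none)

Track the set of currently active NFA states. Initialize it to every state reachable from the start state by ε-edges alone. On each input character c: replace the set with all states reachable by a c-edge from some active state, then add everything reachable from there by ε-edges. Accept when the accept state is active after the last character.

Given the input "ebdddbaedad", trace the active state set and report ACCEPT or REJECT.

Answer: REJECT

Derivation:
S₀ = ε-closure({0}) = {0}
'e' @ 1: {1,2,3,4,6,8,10}
'b' @ 2: {7,9,12}
'd' @ 3: {}  — dead — no transitions
rest 'ddbaedad' ignored (set empty)
final: {}; accept 15 not in set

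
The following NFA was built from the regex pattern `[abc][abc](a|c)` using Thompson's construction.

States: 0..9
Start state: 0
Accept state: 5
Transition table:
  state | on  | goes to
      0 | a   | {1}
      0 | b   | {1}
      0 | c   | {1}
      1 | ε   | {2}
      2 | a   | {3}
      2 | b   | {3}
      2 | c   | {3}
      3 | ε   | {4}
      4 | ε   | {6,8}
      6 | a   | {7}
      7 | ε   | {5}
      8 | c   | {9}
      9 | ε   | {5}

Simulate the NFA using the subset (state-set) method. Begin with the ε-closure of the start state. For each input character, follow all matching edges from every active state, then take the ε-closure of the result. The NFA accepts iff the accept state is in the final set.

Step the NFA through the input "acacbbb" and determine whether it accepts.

S₀ = ε-closure({0}) = {0}
'a' @ 1: {1,2}
'c' @ 2: {3,4,6,8}
'a' @ 3: {5,7}  (accept∈set)
'c' @ 4: {}  — no active states
rest 'bbb' ignored (set empty)
end set {} — state 5 not in

Answer: REJECT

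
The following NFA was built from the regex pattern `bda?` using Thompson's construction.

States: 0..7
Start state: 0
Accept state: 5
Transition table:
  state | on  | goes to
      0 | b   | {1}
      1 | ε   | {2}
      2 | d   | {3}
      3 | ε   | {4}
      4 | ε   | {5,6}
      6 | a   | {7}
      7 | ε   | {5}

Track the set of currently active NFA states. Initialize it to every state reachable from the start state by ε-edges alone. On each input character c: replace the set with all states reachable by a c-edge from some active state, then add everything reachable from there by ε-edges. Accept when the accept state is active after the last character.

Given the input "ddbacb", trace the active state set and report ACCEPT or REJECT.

S₀ = ε-closure({0}) = {0}
'd' @ 1: {}  — dead — no transitions
rest 'dbacb' ignored (set empty)
final: {}; accept 5 not in set

Answer: REJECT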